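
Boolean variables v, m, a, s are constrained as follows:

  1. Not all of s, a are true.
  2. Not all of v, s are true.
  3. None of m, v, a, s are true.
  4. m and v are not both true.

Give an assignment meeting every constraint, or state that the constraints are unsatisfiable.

v = False; m = False; a = False; s = False

  (1) {s, a}: 0/2 true — not all ✓
  (2) {v, s}: 0/2 true — not all ✓
  (3) {m, v, a, s}: 0 true — none ✓
  (4) m=F, v=F — not both ✓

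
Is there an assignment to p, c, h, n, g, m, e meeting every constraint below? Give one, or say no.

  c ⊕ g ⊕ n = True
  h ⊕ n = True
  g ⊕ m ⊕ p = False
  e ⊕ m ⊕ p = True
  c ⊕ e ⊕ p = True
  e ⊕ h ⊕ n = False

p = True; c = True; h = True; n = False; g = False; m = True; e = True

c ⊕ g ⊕ n = T ⊕ F ⊕ F = True ✓
h ⊕ n = T ⊕ F = True ✓
g ⊕ m ⊕ p = F ⊕ T ⊕ T = False ✓
e ⊕ m ⊕ p = T ⊕ T ⊕ T = True ✓
c ⊕ e ⊕ p = T ⊕ T ⊕ T = True ✓
e ⊕ h ⊕ n = T ⊕ T ⊕ F = False ✓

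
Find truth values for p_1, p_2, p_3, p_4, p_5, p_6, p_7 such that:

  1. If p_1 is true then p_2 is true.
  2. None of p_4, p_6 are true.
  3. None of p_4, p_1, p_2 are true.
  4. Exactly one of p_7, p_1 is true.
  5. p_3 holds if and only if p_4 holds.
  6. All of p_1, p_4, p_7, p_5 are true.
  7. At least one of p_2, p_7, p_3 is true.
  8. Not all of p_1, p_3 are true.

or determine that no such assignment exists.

UNSATISFIABLE

Case p_1 = True:
  Constraint (3) is violated (p_1=T) — contradiction.
Case p_1 = False:
  Constraint (6) is violated (p_1=F) — contradiction.
Both cases fail — unsatisfiable.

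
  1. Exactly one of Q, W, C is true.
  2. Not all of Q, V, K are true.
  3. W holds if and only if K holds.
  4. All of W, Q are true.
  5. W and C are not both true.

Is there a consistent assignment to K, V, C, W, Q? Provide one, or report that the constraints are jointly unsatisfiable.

Case W = True:
  (1) with W=T forces Q = False.
  Constraint (4) is violated (Q=F) — contradiction.
Case W = False:
  Constraint (4) is violated (W=F) — contradiction.
Both cases fail — unsatisfiable.

Unsatisfiable — no assignment works.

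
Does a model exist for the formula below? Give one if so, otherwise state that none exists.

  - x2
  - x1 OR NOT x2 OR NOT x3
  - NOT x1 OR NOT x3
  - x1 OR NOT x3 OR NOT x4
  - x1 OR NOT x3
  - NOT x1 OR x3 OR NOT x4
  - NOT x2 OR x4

x1 = False, x2 = True, x3 = False, x4 = True

Unit clause (x2) forces x2 = True.
In (NOT x2 OR x4) only x4 is left, so x4 = True.
Try x1 = True:
  (NOT x1 OR NOT x3) forces x3 = False.
  clause (NOT x1 OR x3 OR NOT x4) is falsified — backtrack.
So x1 = False.
  then (x1 OR NOT x2 OR NOT x3) forces x3 = False.
Check each clause:
  (x2): x2 holds.
  (x1 OR NOT x2 OR NOT x3): NOT x3 holds.
  (NOT x1 OR NOT x3): NOT x1 holds.
  (x1 OR NOT x3 OR NOT x4): NOT x3 holds.
  (x1 OR NOT x3): NOT x3 holds.
  (NOT x1 OR x3 OR NOT x4): NOT x1 holds.
  (NOT x2 OR x4): x4 holds.
All clauses satisfied.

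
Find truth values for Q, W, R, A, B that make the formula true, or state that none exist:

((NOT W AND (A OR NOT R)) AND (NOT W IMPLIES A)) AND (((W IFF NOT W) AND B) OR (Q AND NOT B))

Q = True; W = False; R = False; A = True; B = False

  (NOT W AND (A OR NOT R)) AND (NOT W IMPLIES A) = True
    NOT W AND (A OR NOT R) = True
      NOT W = True
      A OR NOT R = True
        NOT R = True
    NOT W IMPLIES A = True
      NOT W = True
  ((W IFF NOT W) AND B) OR (Q AND NOT B) = True
    (W IFF NOT W) AND B = False
      W IFF NOT W = False
        NOT W = True
    Q AND NOT B = True
      NOT B = True
Both conjuncts True, so the formula holds.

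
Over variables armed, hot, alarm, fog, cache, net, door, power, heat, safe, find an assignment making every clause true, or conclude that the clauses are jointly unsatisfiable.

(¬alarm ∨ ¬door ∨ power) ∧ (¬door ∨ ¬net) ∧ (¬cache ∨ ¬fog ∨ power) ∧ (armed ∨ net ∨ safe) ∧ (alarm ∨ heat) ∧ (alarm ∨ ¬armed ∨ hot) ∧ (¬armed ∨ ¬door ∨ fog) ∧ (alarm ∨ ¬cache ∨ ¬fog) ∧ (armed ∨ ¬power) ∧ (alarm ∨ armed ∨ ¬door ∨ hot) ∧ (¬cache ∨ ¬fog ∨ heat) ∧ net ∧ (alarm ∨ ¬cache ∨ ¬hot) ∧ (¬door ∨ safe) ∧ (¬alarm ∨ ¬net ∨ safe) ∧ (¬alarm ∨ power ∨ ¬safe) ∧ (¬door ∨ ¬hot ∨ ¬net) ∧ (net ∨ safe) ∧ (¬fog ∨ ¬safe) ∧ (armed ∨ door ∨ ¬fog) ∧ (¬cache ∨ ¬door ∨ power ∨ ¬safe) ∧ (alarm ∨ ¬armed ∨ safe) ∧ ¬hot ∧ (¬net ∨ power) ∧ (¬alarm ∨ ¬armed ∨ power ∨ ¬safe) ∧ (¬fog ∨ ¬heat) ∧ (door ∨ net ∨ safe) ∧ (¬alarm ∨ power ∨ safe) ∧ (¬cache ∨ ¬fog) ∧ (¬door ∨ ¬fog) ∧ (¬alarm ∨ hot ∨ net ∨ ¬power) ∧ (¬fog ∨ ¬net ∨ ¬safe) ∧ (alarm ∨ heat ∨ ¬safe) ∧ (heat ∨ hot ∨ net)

armed = True, hot = False, alarm = True, fog = False, cache = True, net = True, door = False, power = True, heat = False, safe = True

Unit clause (net) forces net = True.
Unit clause (¬hot) forces hot = False.
In (¬net ∨ power) only power is left, so power = True.
In (¬door ∨ ¬net) only ¬door is left, so door = False.
In (armed ∨ ¬power) only armed is left, so armed = True.
In (alarm ∨ ¬armed ∨ hot) only alarm is left, so alarm = True.
In (¬alarm ∨ ¬net ∨ safe) only safe is left, so safe = True.
In (¬fog ∨ ¬safe) only ¬fog is left, so fog = False.
Set cache = True.
Set heat = False.
All clauses satisfied.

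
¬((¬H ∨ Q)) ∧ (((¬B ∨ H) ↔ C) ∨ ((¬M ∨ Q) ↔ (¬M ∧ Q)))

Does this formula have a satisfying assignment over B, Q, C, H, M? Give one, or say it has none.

B = False, Q = False, C = True, H = True, M = True

  ¬((¬H ∨ Q)) = True
    ¬H ∨ Q = False
      ¬H = False
  ((¬B ∨ H) ↔ C) ∨ ((¬M ∨ Q) ↔ (¬M ∧ Q)) = True
    (¬B ∨ H) ↔ C = True
      ¬B ∨ H = True
        ¬B = True
    (¬M ∨ Q) ↔ (¬M ∧ Q) = True
      ¬M ∨ Q = False
        ¬M = False
      ¬M ∧ Q = False
        ¬M = False
Both conjuncts True, so the formula holds.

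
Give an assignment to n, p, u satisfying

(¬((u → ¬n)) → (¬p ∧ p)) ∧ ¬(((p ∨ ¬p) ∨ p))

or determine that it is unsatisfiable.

The conjunct ¬(((p ∨ ¬p) ∨ p)) is unsatisfiable on its own:
  p=F: evaluates to False.
  p=T: evaluates to False.
So the whole conjunction is unsatisfiable.

Unsatisfiable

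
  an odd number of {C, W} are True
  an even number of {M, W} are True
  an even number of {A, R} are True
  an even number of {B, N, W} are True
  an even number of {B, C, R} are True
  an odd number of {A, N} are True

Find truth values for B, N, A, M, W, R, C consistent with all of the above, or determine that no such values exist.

B = False, N = False, A = True, M = False, W = False, R = True, C = True

{C, W}: 1 true → odd ✓
{M, W}: 0 true → even ✓
{A, R}: 2 true → even ✓
{B, N, W}: 0 true → even ✓
{B, C, R}: 2 true → even ✓
{A, N}: 1 true → odd ✓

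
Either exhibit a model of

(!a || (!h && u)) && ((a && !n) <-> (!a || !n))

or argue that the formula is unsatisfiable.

h = False, a = True, u = True, n = True

  !a || (!h && u) = True
    !a = False
    !h && u = True
      !h = True
  (a && !n) <-> (!a || !n) = True
    a && !n = False
      !n = False
    !a || !n = False
      !a = False
      !n = False
Both conjuncts True, so the formula holds.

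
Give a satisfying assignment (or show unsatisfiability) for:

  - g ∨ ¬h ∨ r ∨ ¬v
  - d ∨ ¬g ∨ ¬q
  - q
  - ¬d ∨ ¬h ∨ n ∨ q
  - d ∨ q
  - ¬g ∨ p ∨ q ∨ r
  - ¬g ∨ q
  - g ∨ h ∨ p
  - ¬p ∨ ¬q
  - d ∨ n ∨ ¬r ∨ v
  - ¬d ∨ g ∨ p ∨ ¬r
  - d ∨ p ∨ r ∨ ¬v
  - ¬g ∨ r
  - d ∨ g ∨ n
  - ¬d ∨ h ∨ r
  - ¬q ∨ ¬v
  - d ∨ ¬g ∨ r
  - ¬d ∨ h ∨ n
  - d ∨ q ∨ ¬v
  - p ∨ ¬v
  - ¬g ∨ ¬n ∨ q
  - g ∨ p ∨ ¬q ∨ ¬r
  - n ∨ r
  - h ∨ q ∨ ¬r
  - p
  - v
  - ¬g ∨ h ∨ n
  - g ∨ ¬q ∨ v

UNSATISFIABLE

Case p = True:
  (q) forces q = True.
  Clause (¬p ∨ ¬q) is falsified — contradiction.
Case p = False:
  Clause (p) is falsified — contradiction.
Both cases fail, so the formula is unsatisfiable.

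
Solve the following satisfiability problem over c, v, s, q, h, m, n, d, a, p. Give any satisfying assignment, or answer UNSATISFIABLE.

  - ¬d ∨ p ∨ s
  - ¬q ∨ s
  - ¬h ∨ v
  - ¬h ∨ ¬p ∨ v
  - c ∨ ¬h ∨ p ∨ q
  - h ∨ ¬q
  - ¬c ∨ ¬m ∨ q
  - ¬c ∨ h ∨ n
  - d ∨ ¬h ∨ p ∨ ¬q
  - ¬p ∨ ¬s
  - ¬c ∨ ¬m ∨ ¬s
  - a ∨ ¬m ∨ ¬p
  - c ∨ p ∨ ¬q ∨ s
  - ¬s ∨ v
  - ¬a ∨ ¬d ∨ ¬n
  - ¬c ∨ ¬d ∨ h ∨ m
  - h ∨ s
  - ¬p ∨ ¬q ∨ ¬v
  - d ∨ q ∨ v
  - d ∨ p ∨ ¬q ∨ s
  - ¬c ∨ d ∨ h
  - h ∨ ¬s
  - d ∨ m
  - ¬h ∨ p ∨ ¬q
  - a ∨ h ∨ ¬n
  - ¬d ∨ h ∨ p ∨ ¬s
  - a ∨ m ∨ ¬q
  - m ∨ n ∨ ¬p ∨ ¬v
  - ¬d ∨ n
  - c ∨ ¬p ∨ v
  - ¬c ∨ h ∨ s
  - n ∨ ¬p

c = True, v = True, s = False, q = False, h = True, m = False, n = True, d = True, a = False, p = True

Set c = True.
Set v = True.
Set s = False.
  then (¬q ∨ s) forces q = False.
  then (¬c ∨ ¬m ∨ q) forces m = False.
  then (h ∨ s) forces h = True.
  then (d ∨ m) forces d = True.
  then (¬d ∨ n) forces n = True.
  then (¬d ∨ p ∨ s) forces p = True.
  then (¬a ∨ ¬d ∨ ¬n) forces a = False.
All clauses satisfied.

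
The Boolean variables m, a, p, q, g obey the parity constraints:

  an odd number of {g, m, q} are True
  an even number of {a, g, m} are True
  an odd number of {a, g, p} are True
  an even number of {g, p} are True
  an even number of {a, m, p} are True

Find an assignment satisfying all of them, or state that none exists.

m: False, a: True, p: True, q: False, g: True

{g, m, q}: 1 true → odd ✓
{a, g, m}: 2 true → even ✓
{a, g, p}: 3 true → odd ✓
{g, p}: 2 true → even ✓
{a, m, p}: 2 true → even ✓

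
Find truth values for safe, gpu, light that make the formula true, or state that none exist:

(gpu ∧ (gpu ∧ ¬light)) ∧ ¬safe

safe=F, gpu=T, light=F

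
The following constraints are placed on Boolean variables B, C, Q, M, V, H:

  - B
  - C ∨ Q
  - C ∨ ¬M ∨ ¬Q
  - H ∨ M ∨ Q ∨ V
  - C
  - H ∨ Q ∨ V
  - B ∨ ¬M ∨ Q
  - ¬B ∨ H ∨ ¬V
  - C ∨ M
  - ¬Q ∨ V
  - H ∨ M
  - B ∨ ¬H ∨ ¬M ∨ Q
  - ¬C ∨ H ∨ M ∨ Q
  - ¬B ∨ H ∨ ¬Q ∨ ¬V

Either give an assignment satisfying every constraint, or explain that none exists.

B: True, C: True, Q: False, M: False, V: True, H: True

Unit clause (B) forces B = True.
Unit clause (C) forces C = True.
Set Q = False.
Set M = False.
  then (H ∨ M) forces H = True.
Set V = True.
All clauses satisfied.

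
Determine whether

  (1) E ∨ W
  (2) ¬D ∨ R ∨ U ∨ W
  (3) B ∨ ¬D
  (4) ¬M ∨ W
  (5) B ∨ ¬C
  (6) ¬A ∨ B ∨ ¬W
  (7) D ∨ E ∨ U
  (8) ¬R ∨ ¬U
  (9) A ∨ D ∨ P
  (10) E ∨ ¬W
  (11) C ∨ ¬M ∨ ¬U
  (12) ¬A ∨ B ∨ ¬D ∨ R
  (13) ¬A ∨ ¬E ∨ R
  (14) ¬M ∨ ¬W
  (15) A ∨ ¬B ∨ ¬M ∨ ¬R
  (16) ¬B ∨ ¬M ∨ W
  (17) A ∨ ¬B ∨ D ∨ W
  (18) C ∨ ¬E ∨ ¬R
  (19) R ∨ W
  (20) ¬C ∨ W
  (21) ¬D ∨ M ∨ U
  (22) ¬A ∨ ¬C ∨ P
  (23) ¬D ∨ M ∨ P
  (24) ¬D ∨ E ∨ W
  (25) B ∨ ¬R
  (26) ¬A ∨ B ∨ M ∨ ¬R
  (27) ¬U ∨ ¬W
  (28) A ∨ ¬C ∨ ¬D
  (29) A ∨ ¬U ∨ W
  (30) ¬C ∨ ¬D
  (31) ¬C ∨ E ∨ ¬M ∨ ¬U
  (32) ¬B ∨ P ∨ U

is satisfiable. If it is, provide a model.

Set A = False.
Set P = True.
Set U = False.
Set R = False.
  then (R ∨ W) forces W = True.
  then (E ∨ ¬W) forces E = True.
  then (¬M ∨ ¬W) forces M = False.
  then (¬D ∨ M ∨ U) forces D = False.
Set C = False.
Set B = True.
All clauses satisfied.

A: False; P: True; U: False; R: False; E: True; D: False; C: False; M: False; W: True; B: True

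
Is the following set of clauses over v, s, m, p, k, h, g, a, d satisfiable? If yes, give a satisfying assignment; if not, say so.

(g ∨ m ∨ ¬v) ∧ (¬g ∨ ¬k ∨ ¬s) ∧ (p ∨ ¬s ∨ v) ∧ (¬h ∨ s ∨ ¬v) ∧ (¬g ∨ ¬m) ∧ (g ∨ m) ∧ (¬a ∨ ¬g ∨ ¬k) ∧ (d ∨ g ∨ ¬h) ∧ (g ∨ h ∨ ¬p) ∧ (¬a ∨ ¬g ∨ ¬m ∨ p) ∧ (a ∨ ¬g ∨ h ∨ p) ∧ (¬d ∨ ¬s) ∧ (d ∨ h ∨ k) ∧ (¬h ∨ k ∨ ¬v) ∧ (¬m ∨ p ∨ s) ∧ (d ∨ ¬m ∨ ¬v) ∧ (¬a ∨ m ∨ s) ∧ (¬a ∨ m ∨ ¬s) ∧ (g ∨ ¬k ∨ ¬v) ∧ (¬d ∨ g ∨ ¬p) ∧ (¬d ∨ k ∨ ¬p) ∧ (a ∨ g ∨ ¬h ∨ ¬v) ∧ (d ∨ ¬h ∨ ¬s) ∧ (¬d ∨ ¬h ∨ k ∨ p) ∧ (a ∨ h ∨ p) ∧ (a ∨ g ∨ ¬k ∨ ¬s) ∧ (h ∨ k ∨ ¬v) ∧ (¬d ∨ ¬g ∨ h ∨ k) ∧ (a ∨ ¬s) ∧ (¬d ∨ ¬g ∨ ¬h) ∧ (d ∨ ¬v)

Set v = True.
  then (d ∨ ¬v) forces d = True.
  then (¬d ∨ ¬s) forces s = False.
  then (¬h ∨ s ∨ ¬v) forces h = False.
  then (h ∨ k ∨ ¬v) forces k = True.
  then (g ∨ ¬k ∨ ¬v) forces g = True.
  then (¬g ∨ ¬m) forces m = False.
  then (¬a ∨ ¬g ∨ ¬k) forces a = False.
  then (a ∨ ¬g ∨ h ∨ p) forces p = True.
All clauses satisfied.

v=T; s=F; m=F; p=T; k=T; h=F; g=T; a=F; d=T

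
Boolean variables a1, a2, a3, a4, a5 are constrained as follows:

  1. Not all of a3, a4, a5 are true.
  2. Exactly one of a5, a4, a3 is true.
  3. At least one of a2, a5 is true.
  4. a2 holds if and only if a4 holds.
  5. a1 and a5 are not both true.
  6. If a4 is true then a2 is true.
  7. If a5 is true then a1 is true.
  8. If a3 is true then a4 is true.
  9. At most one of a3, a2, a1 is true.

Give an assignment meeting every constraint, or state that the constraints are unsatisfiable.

a1: False, a2: True, a3: False, a4: True, a5: False

  (1) {a3, a4, a5}: 1/3 true — not all ✓
  (2) {a5, a4, a3}: 1 true — exactly one ✓
  (3) {a2, a5}: 1 true — at least one ✓
  (4) a2=T, a4=T — same ✓
  (5) a1=F, a5=F — not both ✓
  (6) a4=T ⇒ a2: T ✓
  (7) a5=F ⇒ a1: vacuous ✓
  (8) a3=F ⇒ a4: vacuous ✓
  (9) {a3, a2, a1}: 1 true — at most one ✓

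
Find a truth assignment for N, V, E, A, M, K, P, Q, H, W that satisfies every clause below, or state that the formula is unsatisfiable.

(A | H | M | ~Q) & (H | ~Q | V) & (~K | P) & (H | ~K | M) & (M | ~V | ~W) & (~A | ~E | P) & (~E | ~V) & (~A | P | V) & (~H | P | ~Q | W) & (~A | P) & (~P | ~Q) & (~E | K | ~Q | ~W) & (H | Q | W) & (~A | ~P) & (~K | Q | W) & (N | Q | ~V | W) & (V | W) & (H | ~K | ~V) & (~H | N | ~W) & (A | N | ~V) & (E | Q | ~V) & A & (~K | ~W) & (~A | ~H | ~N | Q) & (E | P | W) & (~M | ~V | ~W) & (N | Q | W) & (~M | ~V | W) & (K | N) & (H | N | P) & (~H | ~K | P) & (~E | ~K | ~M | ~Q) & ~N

Unsatisfiable — no assignment works.

Case A = True:
  (~A | P) forces P = True.
  Clause (~A | ~P) is falsified — contradiction.
Case A = False:
  Clause (A) is falsified — contradiction.
Both cases fail, so the formula is unsatisfiable.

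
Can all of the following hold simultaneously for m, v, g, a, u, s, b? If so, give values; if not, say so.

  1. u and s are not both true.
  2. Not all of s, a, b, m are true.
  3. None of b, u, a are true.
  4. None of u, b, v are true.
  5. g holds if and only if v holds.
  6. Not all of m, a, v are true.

m = False, v = False, g = False, a = False, u = False, s = False, b = False

  (1) u=F, s=F — not both ✓
  (2) {s, a, b, m}: 0/4 true — not all ✓
  (3) {b, u, a}: 0 true — none ✓
  (4) {u, b, v}: 0 true — none ✓
  (5) g=F, v=F — same ✓
  (6) {m, a, v}: 0/3 true — not all ✓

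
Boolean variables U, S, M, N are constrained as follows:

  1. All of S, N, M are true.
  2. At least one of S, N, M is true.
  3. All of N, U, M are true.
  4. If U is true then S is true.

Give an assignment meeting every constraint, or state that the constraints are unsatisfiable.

U = True; S = True; M = True; N = True

  (1) {S, N, M}: all 3 true ✓
  (2) {S, N, M}: 3 true — at least one ✓
  (3) {N, U, M}: all 3 true ✓
  (4) U=T ⇒ S: T ✓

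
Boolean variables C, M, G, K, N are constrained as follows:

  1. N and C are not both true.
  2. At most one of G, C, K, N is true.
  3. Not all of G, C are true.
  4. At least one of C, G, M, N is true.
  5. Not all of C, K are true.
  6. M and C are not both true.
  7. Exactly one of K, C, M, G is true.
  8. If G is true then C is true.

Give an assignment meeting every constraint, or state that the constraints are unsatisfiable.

C = False; M = True; G = False; K = False; N = False

  (1) N=F, C=F — not both ✓
  (2) {G, C, K, N}: 0 true — at most one ✓
  (3) {G, C}: 0/2 true — not all ✓
  (4) {C, G, M, N}: 1 true — at least one ✓
  (5) {C, K}: 0/2 true — not all ✓
  (6) M=T, C=F — not both ✓
  (7) {K, C, M, G}: 1 true — exactly one ✓
  (8) G=F ⇒ C: vacuous ✓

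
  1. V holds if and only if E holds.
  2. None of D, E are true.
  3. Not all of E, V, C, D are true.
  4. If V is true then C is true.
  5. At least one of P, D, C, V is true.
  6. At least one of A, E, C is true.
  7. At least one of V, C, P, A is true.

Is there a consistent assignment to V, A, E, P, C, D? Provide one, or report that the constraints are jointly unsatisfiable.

V=F; A=T; E=F; P=T; C=T; D=F

  (1) V=F, E=F — same ✓
  (2) {D, E}: 0 true — none ✓
  (3) {E, V, C, D}: 1/4 true — not all ✓
  (4) V=F ⇒ C: vacuous ✓
  (5) {P, D, C, V}: 2 true — at least one ✓
  (6) {A, E, C}: 2 true — at least one ✓
  (7) {V, C, P, A}: 3 true — at least one ✓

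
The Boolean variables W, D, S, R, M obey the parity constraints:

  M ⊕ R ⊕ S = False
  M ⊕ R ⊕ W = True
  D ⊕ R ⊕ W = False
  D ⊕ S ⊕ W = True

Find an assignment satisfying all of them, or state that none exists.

W = False, D = False, S = True, R = False, M = True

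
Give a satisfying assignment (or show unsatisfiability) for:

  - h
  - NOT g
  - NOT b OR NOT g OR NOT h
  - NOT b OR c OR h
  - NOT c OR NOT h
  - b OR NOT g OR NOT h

Unit clause (h) forces h = True.
Unit clause (NOT g) forces g = False.
In (NOT c OR NOT h) only NOT c is left, so c = False.
Set b = True.
Check each clause:
  (h): h holds.
  (NOT g): NOT g holds.
  (NOT b OR NOT g OR NOT h): NOT g holds.
  (NOT b OR c OR h): h holds.
  (NOT c OR NOT h): NOT c holds.
  (b OR NOT g OR NOT h): b holds.
All clauses satisfied.

g = False, h = True, b = True, c = False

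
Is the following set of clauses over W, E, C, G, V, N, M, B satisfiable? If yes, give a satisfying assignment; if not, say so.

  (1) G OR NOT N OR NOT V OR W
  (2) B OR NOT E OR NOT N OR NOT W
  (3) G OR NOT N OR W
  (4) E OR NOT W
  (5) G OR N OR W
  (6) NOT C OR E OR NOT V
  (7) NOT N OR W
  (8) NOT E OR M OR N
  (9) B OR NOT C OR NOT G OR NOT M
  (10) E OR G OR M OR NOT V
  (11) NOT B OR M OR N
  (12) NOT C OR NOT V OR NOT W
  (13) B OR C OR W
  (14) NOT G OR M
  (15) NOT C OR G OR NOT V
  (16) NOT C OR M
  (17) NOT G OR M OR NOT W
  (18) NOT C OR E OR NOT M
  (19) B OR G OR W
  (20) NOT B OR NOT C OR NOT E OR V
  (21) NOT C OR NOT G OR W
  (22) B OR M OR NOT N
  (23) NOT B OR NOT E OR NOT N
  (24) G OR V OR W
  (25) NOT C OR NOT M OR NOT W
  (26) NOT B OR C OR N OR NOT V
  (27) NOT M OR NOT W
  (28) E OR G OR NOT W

W: False; E: True; C: False; G: True; V: False; N: False; M: True; B: True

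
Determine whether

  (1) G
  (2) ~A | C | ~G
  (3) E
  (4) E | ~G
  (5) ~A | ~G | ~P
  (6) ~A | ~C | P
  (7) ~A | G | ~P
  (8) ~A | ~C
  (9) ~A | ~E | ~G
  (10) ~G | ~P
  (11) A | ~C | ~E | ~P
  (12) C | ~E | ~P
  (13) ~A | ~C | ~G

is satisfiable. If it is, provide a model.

C = False; P = False; A = False; E = True; G = True

Unit clause (G) forces G = True.
Unit clause (E) forces E = True.
In (~A | ~E | ~G) only ~A is left, so A = False.
In (~G | ~P) only ~P is left, so P = False.
Set C = False.
All clauses satisfied.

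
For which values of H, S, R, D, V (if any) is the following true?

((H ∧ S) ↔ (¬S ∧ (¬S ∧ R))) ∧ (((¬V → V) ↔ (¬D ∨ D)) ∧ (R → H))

H = False, S = True, R = False, D = True, V = True

  (H ∧ S) ↔ (¬S ∧ (¬S ∧ R)) = True
    H ∧ S = False
    ¬S ∧ (¬S ∧ R) = False
      ¬S = False
      ¬S ∧ R = False
        ¬S = False
  ((¬V → V) ↔ (¬D ∨ D)) ∧ (R → H) = True
    (¬V → V) ↔ (¬D ∨ D) = True
      ¬V → V = True
        ¬V = False
      ¬D ∨ D = True
        ¬D = False
    R → H = True
Both conjuncts True, so the formula holds.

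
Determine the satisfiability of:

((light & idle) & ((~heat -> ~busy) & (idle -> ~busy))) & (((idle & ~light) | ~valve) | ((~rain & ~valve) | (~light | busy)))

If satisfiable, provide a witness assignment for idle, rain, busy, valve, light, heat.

idle = True; rain = True; busy = False; valve = False; light = True; heat = False

  (light & idle) & ((~heat -> ~busy) & (idle -> ~busy)) = True
    light & idle = True
    (~heat -> ~busy) & (idle -> ~busy) = True
      ~heat -> ~busy = True
        ~heat = True
        ~busy = True
      idle -> ~busy = True
        ~busy = True
  ((idle & ~light) | ~valve) | ((~rain & ~valve) | (~light | busy)) = True
    (idle & ~light) | ~valve = True
      idle & ~light = False
        ~light = False
      ~valve = True
    (~rain & ~valve) | (~light | busy) = False
      ~rain & ~valve = False
        ~rain = False
        ~valve = True
      ~light | busy = False
        ~light = False
Both conjuncts True, so the formula holds.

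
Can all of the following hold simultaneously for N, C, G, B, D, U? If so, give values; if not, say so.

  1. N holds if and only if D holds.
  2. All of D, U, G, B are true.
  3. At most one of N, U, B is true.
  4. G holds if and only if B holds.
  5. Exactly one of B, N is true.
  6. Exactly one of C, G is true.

Case B = True:
  (2) forces D = True.
  (1) with D=T forces N = True.
  Constraint (3) is violated (N=T, B=T) — contradiction.
Case B = False:
  Constraint (2) is violated (B=F) — contradiction.
Both cases fail — unsatisfiable.

Unsatisfiable — no assignment works.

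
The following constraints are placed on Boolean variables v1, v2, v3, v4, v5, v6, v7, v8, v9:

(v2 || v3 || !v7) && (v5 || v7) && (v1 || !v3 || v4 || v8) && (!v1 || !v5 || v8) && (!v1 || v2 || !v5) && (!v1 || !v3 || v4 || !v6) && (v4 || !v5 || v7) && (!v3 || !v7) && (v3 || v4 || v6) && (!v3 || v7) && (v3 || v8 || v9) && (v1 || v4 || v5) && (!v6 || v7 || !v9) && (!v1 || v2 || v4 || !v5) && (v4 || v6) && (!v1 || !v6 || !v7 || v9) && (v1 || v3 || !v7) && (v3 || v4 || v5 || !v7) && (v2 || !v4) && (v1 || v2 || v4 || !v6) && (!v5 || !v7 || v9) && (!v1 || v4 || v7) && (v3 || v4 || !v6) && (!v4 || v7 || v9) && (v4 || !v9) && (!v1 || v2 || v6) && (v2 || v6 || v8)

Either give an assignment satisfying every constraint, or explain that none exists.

v1: True, v2: True, v3: False, v4: True, v5: False, v6: False, v7: True, v8: True, v9: True

Set v1 = True.
Set v2 = True.
Set v3 = False.
Try v4 = False:
  (v3 || v4 || v6) forces v6 = True.
  clause (v3 || v4 || !v6) is falsified — backtrack.
So v4 = True.
Set v5 = False.
  then (v5 || v7) forces v7 = True.
Set v6 = False.
Set v8 = True.
Set v9 = True.
All clauses satisfied.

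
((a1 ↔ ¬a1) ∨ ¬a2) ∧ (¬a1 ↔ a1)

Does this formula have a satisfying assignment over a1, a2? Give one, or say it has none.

Unsatisfiable

The conjunct ¬a1 ↔ a1 is unsatisfiable on its own:
  a1=F: evaluates to False.
  a1=T: evaluates to False.
So the whole conjunction is unsatisfiable.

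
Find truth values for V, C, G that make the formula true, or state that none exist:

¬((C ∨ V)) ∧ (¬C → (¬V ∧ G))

V = False, C = False, G = True

  ¬((C ∨ V)) = True
    C ∨ V = False
  ¬C → (¬V ∧ G) = True
    ¬C = True
    ¬V ∧ G = True
      ¬V = True
Both conjuncts True, so the formula holds.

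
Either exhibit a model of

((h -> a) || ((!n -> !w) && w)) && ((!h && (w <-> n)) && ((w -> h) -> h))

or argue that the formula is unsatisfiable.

h = False; a = False; w = True; n = True

  (h -> a) || ((!n -> !w) && w) = True
    h -> a = True
    (!n -> !w) && w = True
      !n -> !w = True
        !n = False
        !w = False
  (!h && (w <-> n)) && ((w -> h) -> h) = True
    !h && (w <-> n) = True
      !h = True
      w <-> n = True
    (w -> h) -> h = True
      w -> h = False
Both conjuncts True, so the formula holds.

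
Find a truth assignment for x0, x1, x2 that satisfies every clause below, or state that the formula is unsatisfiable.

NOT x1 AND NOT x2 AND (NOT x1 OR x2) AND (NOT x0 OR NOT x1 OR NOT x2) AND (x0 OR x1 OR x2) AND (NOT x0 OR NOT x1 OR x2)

Unit clause (NOT x1) forces x1 = False.
Unit clause (NOT x2) forces x2 = False.
In (x0 OR x1 OR x2) only x0 is left, so x0 = True.
Check each clause:
  (NOT x1): NOT x1 holds.
  (NOT x2): NOT x2 holds.
  (NOT x1 OR x2): NOT x1 holds.
  (NOT x0 OR NOT x1 OR NOT x2): NOT x1 holds.
  (x0 OR x1 OR x2): x0 holds.
  (NOT x0 OR NOT x1 OR x2): NOT x1 holds.
All clauses satisfied.

x0 = True, x1 = False, x2 = False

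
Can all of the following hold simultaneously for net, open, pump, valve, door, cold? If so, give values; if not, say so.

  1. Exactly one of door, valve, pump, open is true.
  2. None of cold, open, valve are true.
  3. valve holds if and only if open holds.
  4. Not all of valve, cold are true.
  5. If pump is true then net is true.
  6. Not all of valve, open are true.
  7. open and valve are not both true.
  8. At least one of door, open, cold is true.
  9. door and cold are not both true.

net = False, open = False, pump = False, valve = False, door = True, cold = False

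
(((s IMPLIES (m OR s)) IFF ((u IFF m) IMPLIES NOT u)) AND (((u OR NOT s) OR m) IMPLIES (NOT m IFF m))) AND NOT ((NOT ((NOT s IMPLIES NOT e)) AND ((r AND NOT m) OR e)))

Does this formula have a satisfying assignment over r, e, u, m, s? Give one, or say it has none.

r=F, e=F, u=F, m=F, s=T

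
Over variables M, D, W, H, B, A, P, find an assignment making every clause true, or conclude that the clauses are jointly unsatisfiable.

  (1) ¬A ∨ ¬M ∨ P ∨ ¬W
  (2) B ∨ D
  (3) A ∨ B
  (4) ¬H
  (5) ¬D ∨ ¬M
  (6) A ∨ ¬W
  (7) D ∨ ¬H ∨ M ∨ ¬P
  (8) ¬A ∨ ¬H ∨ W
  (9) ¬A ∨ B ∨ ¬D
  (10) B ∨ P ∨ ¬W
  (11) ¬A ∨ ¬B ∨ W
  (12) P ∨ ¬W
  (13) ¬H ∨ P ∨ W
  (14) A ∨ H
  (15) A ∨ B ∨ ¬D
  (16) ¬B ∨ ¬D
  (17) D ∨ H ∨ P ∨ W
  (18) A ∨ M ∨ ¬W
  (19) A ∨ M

M = True, D = False, W = True, H = False, B = True, A = True, P = True

Unit clause (¬H) forces H = False.
In (A ∨ H) only A is left, so A = True.
Set M = True.
  then (¬D ∨ ¬M) forces D = False.
  then (B ∨ D) forces B = True.
  then (¬A ∨ ¬B ∨ W) forces W = True.
  then (P ∨ ¬W) forces P = True.
All clauses satisfied.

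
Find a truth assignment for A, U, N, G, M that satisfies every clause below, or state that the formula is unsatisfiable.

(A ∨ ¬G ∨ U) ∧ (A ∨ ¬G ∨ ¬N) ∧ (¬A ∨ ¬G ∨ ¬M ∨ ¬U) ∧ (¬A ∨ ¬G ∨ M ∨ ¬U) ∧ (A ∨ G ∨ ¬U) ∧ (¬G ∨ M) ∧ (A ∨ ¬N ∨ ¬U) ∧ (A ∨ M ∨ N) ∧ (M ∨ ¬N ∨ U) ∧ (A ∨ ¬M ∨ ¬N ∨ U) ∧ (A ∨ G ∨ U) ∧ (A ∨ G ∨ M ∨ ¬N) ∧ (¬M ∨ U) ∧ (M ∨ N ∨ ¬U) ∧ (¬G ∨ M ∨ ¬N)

A = True, U = False, N = False, G = False, M = False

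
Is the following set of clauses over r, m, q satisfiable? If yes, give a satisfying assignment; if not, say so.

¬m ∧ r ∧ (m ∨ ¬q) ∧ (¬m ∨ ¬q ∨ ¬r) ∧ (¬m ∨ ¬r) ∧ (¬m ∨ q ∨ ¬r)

Unit clause (¬m) forces m = False.
Unit clause (r) forces r = True.
In (m ∨ ¬q) only ¬q is left, so q = False.
Check each clause:
  (¬m): ¬m holds.
  (r): r holds.
  (m ∨ ¬q): ¬q holds.
  (¬m ∨ ¬q ∨ ¬r): ¬m holds.
  (¬m ∨ ¬r): ¬m holds.
  (¬m ∨ q ∨ ¬r): ¬m holds.
All clauses satisfied.

r: True, m: False, q: False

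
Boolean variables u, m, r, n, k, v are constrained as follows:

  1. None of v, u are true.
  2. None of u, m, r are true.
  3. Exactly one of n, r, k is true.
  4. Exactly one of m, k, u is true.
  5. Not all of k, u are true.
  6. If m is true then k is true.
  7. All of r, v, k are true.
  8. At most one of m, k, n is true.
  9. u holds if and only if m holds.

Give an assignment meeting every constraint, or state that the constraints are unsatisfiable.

Unsatisfiable — no assignment works.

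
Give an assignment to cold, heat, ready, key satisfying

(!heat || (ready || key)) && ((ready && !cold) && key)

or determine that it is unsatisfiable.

cold=F; heat=F; ready=T; key=T

  !heat || (ready || key) = True
    !heat = True
    ready || key = True
  (ready && !cold) && key = True
    ready && !cold = True
      !cold = True
Both conjuncts True, so the formula holds.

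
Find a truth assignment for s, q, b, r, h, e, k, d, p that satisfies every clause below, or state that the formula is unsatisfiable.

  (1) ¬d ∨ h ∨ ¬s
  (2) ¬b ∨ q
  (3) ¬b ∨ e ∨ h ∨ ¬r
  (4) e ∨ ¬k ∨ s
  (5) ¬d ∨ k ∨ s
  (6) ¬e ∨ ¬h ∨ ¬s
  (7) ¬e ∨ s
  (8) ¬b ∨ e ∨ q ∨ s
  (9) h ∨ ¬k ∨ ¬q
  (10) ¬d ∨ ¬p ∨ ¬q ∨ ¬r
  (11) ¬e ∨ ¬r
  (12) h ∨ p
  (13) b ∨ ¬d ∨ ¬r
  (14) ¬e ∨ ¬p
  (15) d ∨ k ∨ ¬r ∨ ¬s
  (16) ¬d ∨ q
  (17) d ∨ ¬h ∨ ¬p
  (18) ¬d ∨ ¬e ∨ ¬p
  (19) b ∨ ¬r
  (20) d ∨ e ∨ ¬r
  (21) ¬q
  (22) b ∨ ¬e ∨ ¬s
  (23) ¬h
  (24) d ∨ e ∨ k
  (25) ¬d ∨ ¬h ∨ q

Unit clause (¬q) forces q = False.
Unit clause (¬h) forces h = False.
In (¬b ∨ q) only ¬b is left, so b = False.
In (h ∨ p) only p is left, so p = True.
In (¬e ∨ ¬p) only ¬e is left, so e = False.
In (¬d ∨ q) only ¬d is left, so d = False.
In (b ∨ ¬r) only ¬r is left, so r = False.
In (d ∨ e ∨ k) only k is left, so k = True.
In (e ∨ ¬k ∨ s) only s is left, so s = True.
All clauses satisfied.

s=T; q=F; b=F; r=F; h=F; e=F; k=T; d=F; p=T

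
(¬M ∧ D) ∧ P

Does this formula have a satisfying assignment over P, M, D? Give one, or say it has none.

P: True; M: False; D: True

  ¬M ∧ D = True
    ¬M = True
Both conjuncts True, so the formula holds.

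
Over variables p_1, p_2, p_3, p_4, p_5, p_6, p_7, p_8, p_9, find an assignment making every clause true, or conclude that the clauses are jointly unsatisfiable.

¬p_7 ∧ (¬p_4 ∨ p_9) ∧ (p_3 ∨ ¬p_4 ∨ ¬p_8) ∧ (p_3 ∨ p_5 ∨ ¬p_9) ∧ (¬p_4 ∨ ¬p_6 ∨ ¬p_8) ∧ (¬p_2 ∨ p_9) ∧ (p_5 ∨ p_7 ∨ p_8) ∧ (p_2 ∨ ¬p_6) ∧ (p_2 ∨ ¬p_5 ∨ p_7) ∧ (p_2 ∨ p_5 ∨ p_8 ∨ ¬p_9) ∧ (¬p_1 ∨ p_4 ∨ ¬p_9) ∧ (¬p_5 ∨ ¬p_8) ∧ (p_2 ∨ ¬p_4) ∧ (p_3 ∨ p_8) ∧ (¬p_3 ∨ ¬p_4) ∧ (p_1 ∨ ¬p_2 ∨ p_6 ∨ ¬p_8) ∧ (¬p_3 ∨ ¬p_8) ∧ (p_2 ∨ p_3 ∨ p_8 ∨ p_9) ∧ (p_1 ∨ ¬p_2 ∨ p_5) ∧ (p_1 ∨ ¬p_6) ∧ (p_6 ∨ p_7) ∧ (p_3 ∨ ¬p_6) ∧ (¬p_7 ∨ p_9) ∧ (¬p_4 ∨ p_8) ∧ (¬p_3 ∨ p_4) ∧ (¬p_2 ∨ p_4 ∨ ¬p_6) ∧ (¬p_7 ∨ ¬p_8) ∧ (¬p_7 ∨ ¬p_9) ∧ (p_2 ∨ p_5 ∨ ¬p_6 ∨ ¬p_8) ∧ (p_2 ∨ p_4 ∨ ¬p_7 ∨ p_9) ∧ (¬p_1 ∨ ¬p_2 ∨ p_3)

Unsatisfiable

Case p_7 = True:
  Clause (¬p_7) is falsified — contradiction.
Case p_7 = False:
  (p_6 ∨ p_7) forces p_6 = True.
  (p_2 ∨ ¬p_6) forces p_2 = True.
  (¬p_2 ∨ p_9) forces p_9 = True.
  (p_1 ∨ ¬p_6) forces p_1 = True.
  (¬p_1 ∨ p_4 ∨ ¬p_9) forces p_4 = True.
  (¬p_4 ∨ ¬p_6 ∨ ¬p_8) forces p_8 = False.
  Clause (¬p_4 ∨ p_8) is falsified — contradiction.
Both cases fail, so the formula is unsatisfiable.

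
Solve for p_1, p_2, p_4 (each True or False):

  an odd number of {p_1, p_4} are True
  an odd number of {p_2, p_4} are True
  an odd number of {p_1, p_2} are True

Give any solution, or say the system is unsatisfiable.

Adding constraints 1, 2, 3 mod 2: every variable appears an even number of times on the left, so the left side is 0.
But the right sides sum to 1 (mod 2). 0 ≠ 1 — the system is inconsistent.

No satisfying assignment exists.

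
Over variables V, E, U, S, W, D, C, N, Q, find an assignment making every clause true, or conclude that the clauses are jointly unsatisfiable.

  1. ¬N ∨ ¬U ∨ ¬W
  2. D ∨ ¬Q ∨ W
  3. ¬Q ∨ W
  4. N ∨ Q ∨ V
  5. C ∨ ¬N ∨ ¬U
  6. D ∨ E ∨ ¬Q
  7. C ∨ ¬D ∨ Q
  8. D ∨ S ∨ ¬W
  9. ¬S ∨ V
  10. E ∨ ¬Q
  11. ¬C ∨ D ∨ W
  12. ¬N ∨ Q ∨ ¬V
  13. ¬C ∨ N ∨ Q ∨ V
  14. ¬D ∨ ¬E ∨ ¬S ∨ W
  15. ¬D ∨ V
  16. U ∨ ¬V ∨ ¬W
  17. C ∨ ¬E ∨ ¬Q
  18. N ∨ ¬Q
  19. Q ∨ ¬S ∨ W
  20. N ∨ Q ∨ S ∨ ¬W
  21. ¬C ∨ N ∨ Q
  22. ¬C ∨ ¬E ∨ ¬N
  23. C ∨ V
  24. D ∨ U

V = True, E = False, U = True, S = True, W = True, D = False, C = False, N = False, Q = False

Set V = True.
Set E = False.
  then (E ∨ ¬Q) forces Q = False.
  then (¬N ∨ Q ∨ ¬V) forces N = False.
  then (¬C ∨ N ∨ Q) forces C = False.
  then (C ∨ ¬D ∨ Q) forces D = False.
  then (D ∨ U) forces U = True.
Set S = True.
  then (Q ∨ ¬S ∨ W) forces W = True.
All clauses satisfied.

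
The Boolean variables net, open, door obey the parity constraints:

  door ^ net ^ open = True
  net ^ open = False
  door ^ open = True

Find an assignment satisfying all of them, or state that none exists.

net = False, open = False, door = True

door ^ net ^ open = T ^ F ^ F = True ✓
net ^ open = F ^ F = False ✓
door ^ open = T ^ F = True ✓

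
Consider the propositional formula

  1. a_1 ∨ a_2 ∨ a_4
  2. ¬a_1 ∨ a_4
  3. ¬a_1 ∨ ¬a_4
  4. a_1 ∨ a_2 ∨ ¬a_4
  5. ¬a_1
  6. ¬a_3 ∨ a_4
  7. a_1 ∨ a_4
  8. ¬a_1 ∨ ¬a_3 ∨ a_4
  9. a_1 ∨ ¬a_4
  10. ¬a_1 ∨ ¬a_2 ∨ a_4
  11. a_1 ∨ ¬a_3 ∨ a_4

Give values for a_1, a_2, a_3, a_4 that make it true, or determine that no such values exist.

No satisfying assignment exists.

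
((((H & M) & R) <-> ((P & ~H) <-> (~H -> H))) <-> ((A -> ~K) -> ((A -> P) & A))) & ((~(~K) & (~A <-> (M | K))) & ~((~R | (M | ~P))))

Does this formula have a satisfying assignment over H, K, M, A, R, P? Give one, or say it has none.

Case K = True: the formula simplifies to ((((H & M) & R) <-> ((P & ~H) <-> (~H -> H))) <-> (~A -> ((A -> P) & A))) & (~A & ~((~R | (M | ~P)))).
  A = True: the conjunct ~A is False.
  A = False: simplifies to ~((((H & M) & R) <-> ((P & ~H) <-> (~H -> H)))) & ~((~R | (M | ~P))).
    M = True: the conjunct ~((~R | (M | ~P))) becomes ~((~R | True)) = False.
    M = False: simplifies to ~(~(((P & ~H) <-> (~H -> H)))) & ~((~R | ~P)).
      H = True: the conjunct ~(~(((P & ~H) <-> (~H -> H)))) becomes ~(~False) = False.
      H = False: simplifies to ~(~(~P)) & ~((~R | ~P)).
        P = True: the conjunct ~(~(~P)) becomes ~(~False) = False.
        P = False: the conjunct ~((~R | ~P)) becomes ~((~R | True)) = False.
Case K = False: the conjunct ~(~K) becomes ~(~False) = False.
Both cases fail — unsatisfiable.

The formula is unsatisfiable.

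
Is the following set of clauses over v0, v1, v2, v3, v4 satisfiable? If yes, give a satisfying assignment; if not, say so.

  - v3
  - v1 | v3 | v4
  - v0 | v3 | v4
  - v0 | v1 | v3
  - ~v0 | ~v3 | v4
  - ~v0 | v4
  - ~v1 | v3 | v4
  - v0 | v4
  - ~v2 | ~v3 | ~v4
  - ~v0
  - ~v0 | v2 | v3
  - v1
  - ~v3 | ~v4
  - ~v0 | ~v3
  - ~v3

Case v3 = True:
  Clause (~v3) is falsified — contradiction.
Case v3 = False:
  Clause (v3) is falsified — contradiction.
Both cases fail, so the formula is unsatisfiable.

UNSATISFIABLE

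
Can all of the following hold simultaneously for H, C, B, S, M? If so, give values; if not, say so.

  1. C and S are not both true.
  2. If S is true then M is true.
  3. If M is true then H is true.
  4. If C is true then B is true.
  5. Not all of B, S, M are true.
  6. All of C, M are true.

H = True, C = True, B = True, S = False, M = True

  (1) C=T, S=F — not both ✓
  (2) S=F ⇒ M: vacuous ✓
  (3) M=T ⇒ H: T ✓
  (4) C=T ⇒ B: T ✓
  (5) {B, S, M}: 2/3 true — not all ✓
  (6) {C, M}: all 2 true ✓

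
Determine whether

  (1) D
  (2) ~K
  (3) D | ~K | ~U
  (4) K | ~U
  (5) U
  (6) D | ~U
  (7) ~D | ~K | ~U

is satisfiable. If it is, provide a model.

Case D = True:
  (~K) forces K = False.
  (K | ~U) forces U = False.
  Clause (U) is falsified — contradiction.
Case D = False:
  Clause (D) is falsified — contradiction.
Both cases fail, so the formula is unsatisfiable.

The formula is unsatisfiable.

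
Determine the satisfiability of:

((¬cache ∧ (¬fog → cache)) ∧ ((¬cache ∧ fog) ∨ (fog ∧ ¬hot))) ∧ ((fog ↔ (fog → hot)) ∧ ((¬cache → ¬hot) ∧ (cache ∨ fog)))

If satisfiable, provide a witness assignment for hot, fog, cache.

Unsatisfiable — no assignment works.

Case fog = True: the formula simplifies to (¬cache ∧ (¬cache ∨ ¬hot)) ∧ (hot ∧ (¬cache → ¬hot)).
  cache = True: the conjunct ¬cache is False.
  cache = False: simplifies to hot ∧ ¬hot.
    hot = True: the conjunct ¬hot is False.
    hot = False: the conjunct hot is False.
Case fog = False: the conjunct (¬cache ∧ fog) ∨ (fog ∧ ¬hot) becomes (¬cache ∧ False) ∨ (False ∧ ¬hot) = False.
Both cases fail — unsatisfiable.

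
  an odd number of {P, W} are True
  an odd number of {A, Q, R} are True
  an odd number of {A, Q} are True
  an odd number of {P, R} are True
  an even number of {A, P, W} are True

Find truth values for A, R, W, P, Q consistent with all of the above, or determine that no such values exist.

A=T, R=F, W=F, P=T, Q=F

{P, W}: 1 true → odd ✓
{A, Q, R}: 1 true → odd ✓
{A, Q}: 1 true → odd ✓
{P, R}: 1 true → odd ✓
{A, P, W}: 2 true → even ✓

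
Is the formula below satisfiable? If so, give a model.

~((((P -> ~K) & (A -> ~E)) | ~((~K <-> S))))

E = True; P = True; K = True; S = False; A = True

  ~((((P -> ~K) & (A -> ~E)) | ~((~K <-> S)))) = True
    ((P -> ~K) & (A -> ~E)) | ~((~K <-> S)) = False
      (P -> ~K) & (A -> ~E) = False
        P -> ~K = False
          ~K = False
        A -> ~E = False
          ~E = False
      ~((~K <-> S)) = False
        ~K <-> S = True
          ~K = False
The formula evaluates to True.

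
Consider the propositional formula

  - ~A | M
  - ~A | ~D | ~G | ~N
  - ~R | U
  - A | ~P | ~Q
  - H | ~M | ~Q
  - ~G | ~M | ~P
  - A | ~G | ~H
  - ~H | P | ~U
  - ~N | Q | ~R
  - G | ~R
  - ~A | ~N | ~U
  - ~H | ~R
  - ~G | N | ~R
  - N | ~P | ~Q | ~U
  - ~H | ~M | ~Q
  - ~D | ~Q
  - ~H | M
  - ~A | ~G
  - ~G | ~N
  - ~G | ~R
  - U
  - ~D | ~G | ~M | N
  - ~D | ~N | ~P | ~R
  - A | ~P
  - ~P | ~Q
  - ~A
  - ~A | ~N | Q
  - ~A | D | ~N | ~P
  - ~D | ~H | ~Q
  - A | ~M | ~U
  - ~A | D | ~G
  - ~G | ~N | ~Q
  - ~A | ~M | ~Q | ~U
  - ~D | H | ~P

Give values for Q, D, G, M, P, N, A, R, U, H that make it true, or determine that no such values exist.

Unit clause (U) forces U = True.
Unit clause (~A) forces A = False.
In (A | ~M | ~U) only ~M is left, so M = False.
In (~H | M) only ~H is left, so H = False.
In (A | ~P) only ~P is left, so P = False.
Set Q = False.
Set D = True.
Set G = False.
  then (G | ~R) forces R = False.
Set N = True.
All clauses satisfied.

Q=F; D=T; G=F; M=F; P=F; N=T; A=F; R=F; U=T; H=F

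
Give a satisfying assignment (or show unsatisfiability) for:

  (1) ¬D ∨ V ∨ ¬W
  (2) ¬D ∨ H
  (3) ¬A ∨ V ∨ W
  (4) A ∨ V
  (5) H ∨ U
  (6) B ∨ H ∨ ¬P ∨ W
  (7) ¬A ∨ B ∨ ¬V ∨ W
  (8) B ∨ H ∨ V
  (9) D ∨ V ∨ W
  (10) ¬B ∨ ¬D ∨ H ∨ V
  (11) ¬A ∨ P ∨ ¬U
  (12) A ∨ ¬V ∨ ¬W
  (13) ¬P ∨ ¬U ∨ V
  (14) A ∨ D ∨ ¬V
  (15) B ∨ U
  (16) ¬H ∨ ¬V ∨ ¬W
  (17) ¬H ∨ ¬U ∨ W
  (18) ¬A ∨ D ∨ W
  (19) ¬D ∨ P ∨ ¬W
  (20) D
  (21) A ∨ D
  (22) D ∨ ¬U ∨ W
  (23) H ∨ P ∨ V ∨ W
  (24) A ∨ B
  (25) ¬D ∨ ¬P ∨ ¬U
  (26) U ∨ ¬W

Unit clause (D) forces D = True.
In (¬D ∨ H) only H is left, so H = True.
Try B = False:
  (B ∨ U) forces U = True.
  (¬H ∨ ¬U ∨ W) forces W = True.
  (¬D ∨ V ∨ ¬W) forces V = True.
  clause (¬H ∨ ¬V ∨ ¬W) is falsified — backtrack.
So B = True.
Set U = False.
  then (U ∨ ¬W) forces W = False.
Set A = False.
  then (A ∨ V) forces V = True.
Set P = False.
All clauses satisfied.

B = True, U = False, A = False, H = True, D = True, P = False, V = True, W = False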